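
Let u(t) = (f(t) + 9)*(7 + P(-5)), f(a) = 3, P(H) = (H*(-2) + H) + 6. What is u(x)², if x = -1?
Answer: 46656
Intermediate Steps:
P(H) = 6 - H (P(H) = (-2*H + H) + 6 = -H + 6 = 6 - H)
u(t) = 216 (u(t) = (3 + 9)*(7 + (6 - 1*(-5))) = 12*(7 + (6 + 5)) = 12*(7 + 11) = 12*18 = 216)
u(x)² = 216² = 46656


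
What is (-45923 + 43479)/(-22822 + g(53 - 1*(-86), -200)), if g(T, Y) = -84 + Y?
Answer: 1222/11553 ≈ 0.10577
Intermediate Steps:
(-45923 + 43479)/(-22822 + g(53 - 1*(-86), -200)) = (-45923 + 43479)/(-22822 + (-84 - 200)) = -2444/(-22822 - 284) = -2444/(-23106) = -2444*(-1/23106) = 1222/11553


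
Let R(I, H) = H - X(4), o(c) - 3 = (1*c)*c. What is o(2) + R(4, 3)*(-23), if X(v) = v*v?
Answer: 306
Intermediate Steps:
X(v) = v²
o(c) = 3 + c² (o(c) = 3 + (1*c)*c = 3 + c*c = 3 + c²)
R(I, H) = -16 + H (R(I, H) = H - 1*4² = H - 1*16 = H - 16 = -16 + H)
o(2) + R(4, 3)*(-23) = (3 + 2²) + (-16 + 3)*(-23) = (3 + 4) - 13*(-23) = 7 + 299 = 306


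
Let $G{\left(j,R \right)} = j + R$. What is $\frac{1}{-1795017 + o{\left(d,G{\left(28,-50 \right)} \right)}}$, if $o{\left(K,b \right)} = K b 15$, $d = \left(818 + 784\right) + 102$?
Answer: $- \frac{1}{2357337} \approx -4.2421 \cdot 10^{-7}$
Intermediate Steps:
$G{\left(j,R \right)} = R + j$
$d = 1704$ ($d = 1602 + 102 = 1704$)
$o{\left(K,b \right)} = 15 K b$
$\frac{1}{-1795017 + o{\left(d,G{\left(28,-50 \right)} \right)}} = \frac{1}{-1795017 + 15 \cdot 1704 \left(-50 + 28\right)} = \frac{1}{-1795017 + 15 \cdot 1704 \left(-22\right)} = \frac{1}{-1795017 - 562320} = \frac{1}{-2357337} = - \frac{1}{2357337}$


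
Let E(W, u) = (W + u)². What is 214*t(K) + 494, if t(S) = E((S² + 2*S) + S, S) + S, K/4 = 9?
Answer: 443758598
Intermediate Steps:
K = 36 (K = 4*9 = 36)
t(S) = S + (S² + 4*S)² (t(S) = (((S² + 2*S) + S) + S)² + S = ((S² + 3*S) + S)² + S = (S² + 4*S)² + S = S + (S² + 4*S)²)
214*t(K) + 494 = 214*(36*(1 + 36*(4 + 36)²)) + 494 = 214*(36*(1 + 36*40²)) + 494 = 214*(36*(1 + 36*1600)) + 494 = 214*(36*(1 + 57600)) + 494 = 214*(36*57601) + 494 = 214*2073636 + 494 = 443758104 + 494 = 443758598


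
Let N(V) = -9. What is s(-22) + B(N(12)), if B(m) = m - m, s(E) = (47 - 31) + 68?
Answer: 84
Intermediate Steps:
s(E) = 84 (s(E) = 16 + 68 = 84)
B(m) = 0
s(-22) + B(N(12)) = 84 + 0 = 84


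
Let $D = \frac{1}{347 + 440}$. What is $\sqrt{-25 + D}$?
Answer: $\frac{3 i \sqrt{1720382}}{787} \approx 4.9999 i$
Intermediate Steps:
$D = \frac{1}{787} \approx 0.0012706$
$\sqrt{-25 + D} = \sqrt{-25 + \frac{1}{787}} = \sqrt{- \frac{19674}{787}} = \frac{3 i \sqrt{1720382}}{787}$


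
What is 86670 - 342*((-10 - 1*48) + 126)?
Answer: 63414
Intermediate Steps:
86670 - 342*((-10 - 1*48) + 126) = 86670 - 342*((-10 - 48) + 126) = 86670 - 342*(-58 + 126) = 86670 - 342*68 = 86670 - 23256 = 63414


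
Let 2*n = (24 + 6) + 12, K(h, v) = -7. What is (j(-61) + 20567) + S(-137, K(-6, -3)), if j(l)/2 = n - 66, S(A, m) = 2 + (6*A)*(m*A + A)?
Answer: -655205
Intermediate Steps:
n = 21 (n = ((24 + 6) + 12)/2 = (30 + 12)/2 = (1/2)*42 = 21)
S(A, m) = 2 + 6*A*(A + A*m) (S(A, m) = 2 + (6*A)*(A*m + A) = 2 + (6*A)*(A + A*m) = 2 + 6*A*(A + A*m))
j(l) = -90 (j(l) = 2*(21 - 66) = 2*(-45) = -90)
(j(-61) + 20567) + S(-137, K(-6, -3)) = (-90 + 20567) + (2 + 6*(-137)**2 + 6*(-7)*(-137)**2) = 20477 + (2 + 6*18769 + 6*(-7)*18769) = 20477 + (2 + 112614 - 788298) = 20477 - 675682 = -655205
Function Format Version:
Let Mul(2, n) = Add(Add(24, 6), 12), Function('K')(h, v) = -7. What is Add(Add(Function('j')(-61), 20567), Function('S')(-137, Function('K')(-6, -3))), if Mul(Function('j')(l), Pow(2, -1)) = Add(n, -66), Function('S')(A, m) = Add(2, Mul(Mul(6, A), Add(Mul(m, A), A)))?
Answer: -655205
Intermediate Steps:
n = 21 (n = Mul(Rational(1, 2), Add(Add(24, 6), 12)) = Mul(Rational(1, 2), Add(30, 12)) = Mul(Rational(1, 2), 42) = 21)
Function('S')(A, m) = Add(2, Mul(6, A, Add(A, Mul(A, m)))) (Function('S')(A, m) = Add(2, Mul(Mul(6, A), Add(Mul(A, m), A))) = Add(2, Mul(Mul(6, A), Add(A, Mul(A, m)))) = Add(2, Mul(6, A, Add(A, Mul(A, m)))))
Function('j')(l) = -90 (Function('j')(l) = Mul(2, Add(21, -66)) = Mul(2, -45) = -90)
Add(Add(Function('j')(-61), 20567), Function('S')(-137, Function('K')(-6, -3))) = Add(Add(-90, 20567), Add(2, Mul(6, Pow(-137, 2)), Mul(6, -7, Pow(-137, 2)))) = Add(20477, Add(2, Mul(6, 18769), Mul(6, -7, 18769))) = Add(20477, Add(2, 112614, -788298)) = Add(20477, -675682) = -655205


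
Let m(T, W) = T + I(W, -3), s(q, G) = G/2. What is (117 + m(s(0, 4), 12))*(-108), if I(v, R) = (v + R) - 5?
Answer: -13284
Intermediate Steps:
s(q, G) = G/2 (s(q, G) = G*(½) = G/2)
I(v, R) = -5 + R + v (I(v, R) = (R + v) - 5 = -5 + R + v)
m(T, W) = -8 + T + W (m(T, W) = T + (-5 - 3 + W) = T + (-8 + W) = -8 + T + W)
(117 + m(s(0, 4), 12))*(-108) = (117 + (-8 + (½)*4 + 12))*(-108) = (117 + (-8 + 2 + 12))*(-108) = (117 + 6)*(-108) = 123*(-108) = -13284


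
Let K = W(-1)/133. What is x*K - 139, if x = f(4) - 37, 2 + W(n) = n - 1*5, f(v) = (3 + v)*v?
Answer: -18415/133 ≈ -138.46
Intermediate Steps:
f(v) = v*(3 + v)
W(n) = -7 + n (W(n) = -2 + (n - 1*5) = -2 + (n - 5) = -2 + (-5 + n) = -7 + n)
x = -9 (x = 4*(3 + 4) - 37 = 4*7 - 37 = 28 - 37 = -9)
K = -8/133 (K = (-7 - 1)/133 = -8*1/133 = -8/133 ≈ -0.060150)
x*K - 139 = -9*(-8/133) - 139 = 72/133 - 139 = -18415/133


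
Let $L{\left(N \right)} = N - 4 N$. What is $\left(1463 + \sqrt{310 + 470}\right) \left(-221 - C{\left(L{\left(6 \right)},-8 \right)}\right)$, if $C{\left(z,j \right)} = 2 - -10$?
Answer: $-340879 - 466 \sqrt{195} \approx -3.4739 \cdot 10^{5}$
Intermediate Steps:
$L{\left(N \right)} = - 3 N$
$C{\left(z,j \right)} = 12$ ($C{\left(z,j \right)} = 2 + 10 = 12$)
$\left(1463 + \sqrt{310 + 470}\right) \left(-221 - C{\left(L{\left(6 \right)},-8 \right)}\right) = \left(1463 + \sqrt{310 + 470}\right) \left(-221 - 12\right) = \left(1463 + \sqrt{780}\right) \left(-221 - 12\right) = \left(1463 + 2 \sqrt{195}\right) \left(-233\right) = -340879 - 466 \sqrt{195}$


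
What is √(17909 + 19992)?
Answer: √37901 ≈ 194.68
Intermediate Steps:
√(17909 + 19992) = √37901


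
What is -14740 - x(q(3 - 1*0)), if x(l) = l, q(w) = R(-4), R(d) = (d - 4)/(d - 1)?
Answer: -73708/5 ≈ -14742.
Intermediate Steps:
R(d) = (-4 + d)/(-1 + d)
q(w) = 8/5 (q(w) = (-4 - 4)/(-1 - 4) = -8/(-5) = -⅕*(-8) = 8/5)
-14740 - x(q(3 - 1*0)) = -14740 - 1*8/5 = -14740 - 8/5 = -73708/5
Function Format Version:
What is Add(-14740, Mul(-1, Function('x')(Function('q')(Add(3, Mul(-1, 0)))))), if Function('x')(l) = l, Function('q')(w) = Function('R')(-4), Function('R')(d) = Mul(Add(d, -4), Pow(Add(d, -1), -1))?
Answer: Rational(-73708, 5) ≈ -14742.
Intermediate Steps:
Function('R')(d) = Mul(Pow(Add(-1, d), -1), Add(-4, d)) (Function('R')(d) = Mul(Add(-4, d), Pow(Add(-1, d), -1)) = Mul(Pow(Add(-1, d), -1), Add(-4, d)))
Function('q')(w) = Rational(8, 5) (Function('q')(w) = Mul(Pow(Add(-1, -4), -1), Add(-4, -4)) = Mul(Pow(-5, -1), -8) = Mul(Rational(-1, 5), -8) = Rational(8, 5))
Add(-14740, Mul(-1, Function('x')(Function('q')(Add(3, Mul(-1, 0)))))) = Add(-14740, Mul(-1, Rational(8, 5))) = Add(-14740, Rational(-8, 5)) = Rational(-73708, 5)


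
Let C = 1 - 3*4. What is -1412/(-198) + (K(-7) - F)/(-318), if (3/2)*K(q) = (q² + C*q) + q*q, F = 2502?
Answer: 25592/1749 ≈ 14.632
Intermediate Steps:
C = -11 (C = 1 - 12 = -11)
K(q) = -22*q/3 + 4*q²/3 (K(q) = 2*((q² - 11*q) + q*q)/3 = 2*((q² - 11*q) + q²)/3 = 2*(-11*q + 2*q²)/3 = -22*q/3 + 4*q²/3)
-1412/(-198) + (K(-7) - F)/(-318) = -1412/(-198) + ((⅔)*(-7)*(-11 + 2*(-7)) - 1*2502)/(-318) = -1412*(-1/198) + ((⅔)*(-7)*(-11 - 14) - 2502)*(-1/318) = 706/99 + ((⅔)*(-7)*(-25) - 2502)*(-1/318) = 706/99 + (350/3 - 2502)*(-1/318) = 706/99 - 7156/3*(-1/318) = 706/99 + 3578/477 = 25592/1749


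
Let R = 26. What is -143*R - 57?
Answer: -3775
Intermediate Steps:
-143*R - 57 = -143*26 - 57 = -3718 - 57 = -3775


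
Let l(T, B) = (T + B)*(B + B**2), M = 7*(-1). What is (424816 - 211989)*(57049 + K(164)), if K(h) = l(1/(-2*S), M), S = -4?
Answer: 48320454907/4 ≈ 1.2080e+10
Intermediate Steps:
M = -7
l(T, B) = (B + T)*(B + B**2)
K(h) = -1155/4 (K(h) = -7*(-7 + 1/(-2*(-4)) + (-7)**2 - 7/((-2*(-4)))) = -7*(-7 + 1/8 + 49 - 7/8) = -7*165/4 = -1155/4)
(424816 - 211989)*(57049 + K(164)) = (424816 - 211989)*(57049 - 1155/4) = 212827*(227041/4) = 48320454907/4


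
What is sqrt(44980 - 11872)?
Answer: 2*sqrt(8277) ≈ 181.96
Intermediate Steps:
sqrt(44980 - 11872) = sqrt(33108) = 2*sqrt(8277)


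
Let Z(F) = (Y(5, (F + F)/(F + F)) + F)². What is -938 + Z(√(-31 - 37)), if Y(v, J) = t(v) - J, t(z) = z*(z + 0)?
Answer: -430 + 96*I*√17 ≈ -430.0 + 395.82*I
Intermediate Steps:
t(z) = z² (t(z) = z*z = z²)
Y(v, J) = v² - J
Z(F) = (24 + F)² (Z(F) = ((5² - (F + F)/(F + F)) + F)² = ((25 - 2*F/(2*F)) + F)² = ((25 - 2*F*1/(2*F)) + F)² = ((25 - 1*1) + F)² = ((25 - 1) + F)² = (24 + F)²)
-938 + Z(√(-31 - 37)) = -938 + (24 + √(-31 - 37))² = -938 + (24 + √(-68))² = -938 + (24 + 2*I*√17)²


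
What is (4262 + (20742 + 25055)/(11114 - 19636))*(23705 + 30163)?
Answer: 977029961178/4261 ≈ 2.2930e+8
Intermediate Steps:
(4262 + (20742 + 25055)/(11114 - 19636))*(23705 + 30163) = (4262 + 45797/(-8522))*53868 = (4262 + 45797*(-1/8522))*53868 = (4262 - 45797/8522)*53868 = (36274967/8522)*53868 = 977029961178/4261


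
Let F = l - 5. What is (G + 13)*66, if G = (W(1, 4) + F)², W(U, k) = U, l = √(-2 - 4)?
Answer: 1518 - 528*I*√6 ≈ 1518.0 - 1293.3*I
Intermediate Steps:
l = I*√6 (l = √(-6) = I*√6 ≈ 2.4495*I)
F = -5 + I*√6 (F = I*√6 - 5 = -5 + I*√6 ≈ -5.0 + 2.4495*I)
G = (-4 + I*√6)² (G = (1 + (-5 + I*√6))² = (-4 + I*√6)² ≈ 10.0 - 19.596*I)
(G + 13)*66 = ((4 - I*√6)² + 13)*66 = (13 + (4 - I*√6)²)*66 = 858 + 66*(4 - I*√6)²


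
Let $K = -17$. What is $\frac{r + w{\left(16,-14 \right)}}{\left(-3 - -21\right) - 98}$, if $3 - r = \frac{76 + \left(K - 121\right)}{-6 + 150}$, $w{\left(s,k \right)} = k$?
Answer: $\frac{761}{5760} \approx 0.13212$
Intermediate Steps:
$r = \frac{247}{72}$ ($r = 3 - \frac{76 - 138}{-6 + 150} = 3 - \frac{76 - 138}{144} = 3 - \left(76 - 138\right) \frac{1}{144} = 3 - \left(-62\right) \frac{1}{144} = 3 - - \frac{31}{72} = 3 + \frac{31}{72} = \frac{247}{72} \approx 3.4306$)
$\frac{r + w{\left(16,-14 \right)}}{\left(-3 - -21\right) - 98} = \frac{\frac{247}{72} - 14}{\left(-3 - -21\right) - 98} = - \frac{761}{72 \left(\left(-3 + 21\right) - 98\right)} = - \frac{761}{72 \left(18 - 98\right)} = - \frac{761}{72 \left(-80\right)} = \left(- \frac{761}{72}\right) \left(- \frac{1}{80}\right) = \frac{761}{5760}$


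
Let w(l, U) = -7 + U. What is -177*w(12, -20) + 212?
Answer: 4991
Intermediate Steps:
-177*w(12, -20) + 212 = -177*(-7 - 20) + 212 = -177*(-27) + 212 = 4779 + 212 = 4991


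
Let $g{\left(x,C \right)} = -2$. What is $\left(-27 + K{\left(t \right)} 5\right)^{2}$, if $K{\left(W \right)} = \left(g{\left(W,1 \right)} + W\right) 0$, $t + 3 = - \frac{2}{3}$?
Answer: $729$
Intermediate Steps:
$t = - \frac{11}{3}$ ($t = -3 - \frac{2}{3} = - \frac{11}{3} \approx -3.6667$)
$K{\left(W \right)} = 0$ ($K{\left(W \right)} = \left(-2 + W\right) 0 = 0$)
$\left(-27 + K{\left(t \right)} 5\right)^{2} = \left(-27 + 0 \cdot 5\right)^{2} = \left(-27 + 0\right)^{2} = \left(-27\right)^{2} = 729$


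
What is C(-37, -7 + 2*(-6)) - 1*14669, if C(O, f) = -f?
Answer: -14650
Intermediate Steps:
C(-37, -7 + 2*(-6)) - 1*14669 = -(-7 + 2*(-6)) - 1*14669 = -(-7 - 12) - 14669 = -1*(-19) - 14669 = 19 - 14669 = -14650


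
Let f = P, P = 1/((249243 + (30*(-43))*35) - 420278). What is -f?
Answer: 1/216185 ≈ 4.6257e-6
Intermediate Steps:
P = -1/216185 (P = 1/((249243 - 1290*35) - 420278) = 1/((249243 - 45150) - 420278) = 1/(204093 - 420278) = 1/(-216185) = -1/216185 ≈ -4.6257e-6)
f = -1/216185 ≈ -4.6257e-6
-f = -1*(-1/216185) = 1/216185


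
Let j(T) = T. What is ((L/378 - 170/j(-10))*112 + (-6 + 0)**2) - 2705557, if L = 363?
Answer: -24331585/9 ≈ -2.7035e+6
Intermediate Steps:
((L/378 - 170/j(-10))*112 + (-6 + 0)**2) - 2705557 = ((363/378 - 170/(-10))*112 + (-6 + 0)**2) - 2705557 = ((363*(1/378) - 170*(-1/10))*112 + (-6)**2) - 2705557 = ((121/126 + 17)*112 + 36) - 2705557 = ((2263/126)*112 + 36) - 2705557 = (18104/9 + 36) - 2705557 = 18428/9 - 2705557 = -24331585/9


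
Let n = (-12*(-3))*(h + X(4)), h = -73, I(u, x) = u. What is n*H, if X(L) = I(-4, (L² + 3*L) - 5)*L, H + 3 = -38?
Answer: 131364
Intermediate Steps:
H = -41 (H = -3 - 38 = -41)
X(L) = -4*L
n = -3204 (n = (-12*(-3))*(-73 - 4*4) = 36*(-73 - 16) = 36*(-89) = -3204)
n*H = -3204*(-41) = 131364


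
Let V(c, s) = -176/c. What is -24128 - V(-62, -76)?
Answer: -748056/31 ≈ -24131.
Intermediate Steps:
-24128 - V(-62, -76) = -24128 - (-176)/(-62) = -24128 - (-176)*(-1)/62 = -24128 - 1*88/31 = -24128 - 88/31 = -748056/31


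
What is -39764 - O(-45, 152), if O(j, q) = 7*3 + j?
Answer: -39740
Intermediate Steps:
O(j, q) = 21 + j
-39764 - O(-45, 152) = -39764 - (21 - 45) = -39764 - 1*(-24) = -39764 + 24 = -39740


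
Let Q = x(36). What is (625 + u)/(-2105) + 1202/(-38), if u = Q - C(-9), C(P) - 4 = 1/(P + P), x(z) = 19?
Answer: -22990789/719910 ≈ -31.936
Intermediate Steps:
Q = 19
C(P) = 4 + 1/(2*P) (C(P) = 4 + 1/(P + P) = 4 + 1/(2*P))
u = 271/18 (u = 19 - (4 + (½)/(-9)) = 19 - (4 + (½)*(-⅑)) = 19 - (4 - 1/18) = 19 - 1*71/18 = 19 - 71/18 = 271/18 ≈ 15.056)
(625 + u)/(-2105) + 1202/(-38) = (625 + 271/18)/(-2105) + 1202/(-38) = (11521/18)*(-1/2105) + 1202*(-1/38) = -11521/37890 - 601/19 = -22990789/719910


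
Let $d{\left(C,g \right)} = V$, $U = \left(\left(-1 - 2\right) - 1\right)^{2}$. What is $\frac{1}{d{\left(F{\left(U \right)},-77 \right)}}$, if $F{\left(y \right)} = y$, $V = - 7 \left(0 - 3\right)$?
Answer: $\frac{1}{21} \approx 0.047619$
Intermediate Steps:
$V = 21$ ($V = \left(-7\right) \left(-3\right) = 21$)
$U = 16$ ($U = \left(-3 - 1\right)^{2} = \left(-4\right)^{2} = 16$)
$d{\left(C,g \right)} = 21$
$\frac{1}{d{\left(F{\left(U \right)},-77 \right)}} = \frac{1}{21}$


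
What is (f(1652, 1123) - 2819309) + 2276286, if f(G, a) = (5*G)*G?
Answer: 13102497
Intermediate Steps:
f(G, a) = 5*G²
(f(1652, 1123) - 2819309) + 2276286 = (5*1652² - 2819309) + 2276286 = (5*2729104 - 2819309) + 2276286 = (13645520 - 2819309) + 2276286 = 10826211 + 2276286 = 13102497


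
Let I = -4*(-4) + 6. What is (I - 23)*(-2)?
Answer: 2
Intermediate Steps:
I = 22 (I = 16 + 6 = 22)
(I - 23)*(-2) = (22 - 23)*(-2) = -1*(-2) = 2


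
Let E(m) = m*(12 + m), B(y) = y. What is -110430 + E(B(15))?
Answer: -110025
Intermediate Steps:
-110430 + E(B(15)) = -110430 + 15*(12 + 15) = -110430 + 15*27 = -110430 + 405 = -110025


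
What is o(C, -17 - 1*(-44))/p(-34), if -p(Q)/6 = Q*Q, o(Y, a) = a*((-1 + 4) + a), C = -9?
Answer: -135/1156 ≈ -0.11678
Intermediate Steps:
o(Y, a) = a*(3 + a)
p(Q) = -6*Q**2 (p(Q) = -6*Q*Q = -6*Q**2)
o(C, -17 - 1*(-44))/p(-34) = ((-17 - 1*(-44))*(3 + (-17 - 1*(-44))))/((-6*(-34)**2)) = ((-17 + 44)*(3 + (-17 + 44)))/((-6*1156)) = (27*(3 + 27))/(-6936) = (27*30)*(-1/6936) = 810*(-1/6936) = -135/1156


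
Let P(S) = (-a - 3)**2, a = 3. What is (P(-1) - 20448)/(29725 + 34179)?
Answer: -5103/15976 ≈ -0.31942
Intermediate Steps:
P(S) = 36 (P(S) = (-1*3 - 3)**2 = (-3 - 3)**2 = (-6)**2 = 36)
(P(-1) - 20448)/(29725 + 34179) = (36 - 20448)/(29725 + 34179) = -20412/63904 = -20412*1/63904 = -5103/15976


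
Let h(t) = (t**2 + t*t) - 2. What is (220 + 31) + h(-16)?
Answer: 761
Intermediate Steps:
h(t) = -2 + 2*t**2 (h(t) = (t**2 + t**2) - 2 = 2*t**2 - 2 = -2 + 2*t**2)
(220 + 31) + h(-16) = (220 + 31) + (-2 + 2*(-16)**2) = 251 + (-2 + 2*256) = 251 + (-2 + 512) = 251 + 510 = 761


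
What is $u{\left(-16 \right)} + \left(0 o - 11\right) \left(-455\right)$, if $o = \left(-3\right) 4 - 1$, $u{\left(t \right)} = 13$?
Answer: $5018$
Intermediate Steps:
$o = -13$ ($o = -12 - 1 = -13$)
$u{\left(-16 \right)} + \left(0 o - 11\right) \left(-455\right) = 13 + \left(0 \left(-13\right) - 11\right) \left(-455\right) = 13 + \left(0 - 11\right) \left(-455\right) = 13 - -5005 = 13 + 5005 = 5018$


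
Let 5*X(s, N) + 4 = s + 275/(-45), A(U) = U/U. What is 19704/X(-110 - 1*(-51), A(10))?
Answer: -443340/311 ≈ -1425.5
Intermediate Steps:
A(U) = 1
X(s, N) = -91/45 + s/5 (X(s, N) = -4/5 + (s + 275/(-45))/5 = -4/5 + (s + 275*(-1/45))/5 = -4/5 + (s - 55/9)/5 = -4/5 + (-55/9 + s)/5 = -4/5 + (-11/9 + s/5) = -91/45 + s/5)
19704/X(-110 - 1*(-51), A(10)) = 19704/(-91/45 + (-110 - 1*(-51))/5) = 19704/(-91/45 + (-110 + 51)/5) = 19704/(-91/45 + (1/5)*(-59)) = 19704/(-91/45 - 59/5) = 19704/(-622/45) = 19704*(-45/622) = -443340/311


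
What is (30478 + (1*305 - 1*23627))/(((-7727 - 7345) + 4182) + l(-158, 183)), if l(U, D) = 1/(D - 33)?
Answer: -1073400/1633499 ≈ -0.65712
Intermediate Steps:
l(U, D) = 1/(-33 + D)
(30478 + (1*305 - 1*23627))/(((-7727 - 7345) + 4182) + l(-158, 183)) = (30478 + (1*305 - 1*23627))/(((-7727 - 7345) + 4182) + 1/(-33 + 183)) = (30478 + (305 - 23627))/((-15072 + 4182) + 1/150) = (30478 - 23322)/(-10890 + 1/150) = 7156/(-1633499/150) = 7156*(-150/1633499) = -1073400/1633499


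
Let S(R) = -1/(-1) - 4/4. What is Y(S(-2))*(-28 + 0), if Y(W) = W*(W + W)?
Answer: 0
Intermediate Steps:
S(R) = 0 (S(R) = -1*(-1) - 4*1/4 = 1 - 1 = 0)
Y(W) = 2*W**2 (Y(W) = W*(2*W) = 2*W**2)
Y(S(-2))*(-28 + 0) = (2*0**2)*(-28 + 0) = (2*0)*(-28) = 0*(-28) = 0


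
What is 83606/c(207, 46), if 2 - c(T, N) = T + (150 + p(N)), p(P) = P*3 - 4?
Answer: -83606/489 ≈ -170.97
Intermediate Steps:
p(P) = -4 + 3*P (p(P) = 3*P - 4 = -4 + 3*P)
c(T, N) = -144 - T - 3*N (c(T, N) = 2 - (T + (150 + (-4 + 3*N))) = 2 - (T + (146 + 3*N)) = 2 - (146 + T + 3*N) = 2 + (-146 - T - 3*N) = -144 - T - 3*N)
83606/c(207, 46) = 83606/(-144 - 1*207 - 3*46) = 83606/(-144 - 207 - 138) = 83606/(-489) = 83606*(-1/489) = -83606/489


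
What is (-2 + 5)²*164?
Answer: 1476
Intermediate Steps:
(-2 + 5)²*164 = 3²*164 = 9*164 = 1476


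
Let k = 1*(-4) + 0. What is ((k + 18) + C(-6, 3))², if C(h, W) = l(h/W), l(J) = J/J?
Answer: 225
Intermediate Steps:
k = -4 (k = -4 + 0 = -4)
l(J) = 1
C(h, W) = 1
((k + 18) + C(-6, 3))² = ((-4 + 18) + 1)² = (14 + 1)² = 15² = 225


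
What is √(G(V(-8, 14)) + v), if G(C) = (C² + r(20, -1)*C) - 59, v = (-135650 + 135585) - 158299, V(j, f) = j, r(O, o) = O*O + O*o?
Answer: I*√161399 ≈ 401.75*I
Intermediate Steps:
r(O, o) = O² + O*o
v = -158364 (v = -65 - 158299 = -158364)
G(C) = -59 + C² + 380*C (G(C) = (C² + (20*(20 - 1))*C) - 59 = (C² + (20*19)*C) - 59 = (C² + 380*C) - 59 = -59 + C² + 380*C)
√(G(V(-8, 14)) + v) = √((-59 + (-8)² + 380*(-8)) - 158364) = √((-59 + 64 - 3040) - 158364) = √(-3035 - 158364) = √(-161399) = I*√161399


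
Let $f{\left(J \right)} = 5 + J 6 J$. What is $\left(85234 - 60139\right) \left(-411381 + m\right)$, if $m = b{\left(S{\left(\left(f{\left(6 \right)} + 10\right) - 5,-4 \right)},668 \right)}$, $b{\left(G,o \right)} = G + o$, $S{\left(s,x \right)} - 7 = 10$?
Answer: $-10306416120$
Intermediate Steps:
$f{\left(J \right)} = 5 + 6 J^{2}$
$S{\left(s,x \right)} = 17$ ($S{\left(s,x \right)} = 7 + 10 = 17$)
$m = 685$ ($m = 17 + 668 = 685$)
$\left(85234 - 60139\right) \left(-411381 + m\right) = \left(85234 - 60139\right) \left(-411381 + 685\right) = 25095 \left(-410696\right) = -10306416120$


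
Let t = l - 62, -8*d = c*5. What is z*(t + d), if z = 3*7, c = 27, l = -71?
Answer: -25179/8 ≈ -3147.4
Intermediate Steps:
d = -135/8 (d = -27*5/8 = -⅛*135 = -135/8 ≈ -16.875)
z = 21
t = -133 (t = -71 - 62 = -133)
z*(t + d) = 21*(-133 - 135/8) = 21*(-1199/8) = -25179/8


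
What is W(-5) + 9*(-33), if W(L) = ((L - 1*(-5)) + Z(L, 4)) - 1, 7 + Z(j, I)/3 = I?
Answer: -307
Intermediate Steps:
Z(j, I) = -21 + 3*I
W(L) = -5 + L (W(L) = ((L - 1*(-5)) + (-21 + 3*4)) - 1 = ((L + 5) + (-21 + 12)) - 1 = ((5 + L) - 9) - 1 = (-4 + L) - 1 = -5 + L)
W(-5) + 9*(-33) = (-5 - 5) + 9*(-33) = -10 - 297 = -307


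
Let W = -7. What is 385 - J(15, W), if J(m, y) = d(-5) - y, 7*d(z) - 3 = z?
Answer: 2648/7 ≈ 378.29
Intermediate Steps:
d(z) = 3/7 + z/7
J(m, y) = -2/7 - y (J(m, y) = (3/7 + (⅐)*(-5)) - y = (3/7 - 5/7) - y = -2/7 - y)
385 - J(15, W) = 385 - (-2/7 - 1*(-7)) = 385 - (-2/7 + 7) = 385 - 1*47/7 = 385 - 47/7 = 2648/7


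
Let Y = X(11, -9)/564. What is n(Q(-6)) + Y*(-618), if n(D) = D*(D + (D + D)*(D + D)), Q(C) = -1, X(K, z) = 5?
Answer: -797/94 ≈ -8.4787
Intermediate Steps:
n(D) = D*(D + 4*D²) (n(D) = D*(D + (2*D)*(2*D)) = D*(D + 4*D²))
Y = 5/564 ≈ 0.0088653
n(Q(-6)) + Y*(-618) = (-1)²*(1 + 4*(-1)) + (5/564)*(-618) = 1*(1 - 4) - 515/94 = 1*(-3) - 515/94 = -3 - 515/94 = -797/94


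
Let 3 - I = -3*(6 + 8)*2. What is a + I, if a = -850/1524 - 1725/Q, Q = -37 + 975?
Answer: 15117668/178689 ≈ 84.603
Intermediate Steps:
Q = 938
I = 87 (I = 3 - (-3*(6 + 8))*2 = 3 - (-3*14)*2 = 3 - (-42)*2 = 3 - 1*(-84) = 3 + 84 = 87)
a = -428275/178689 (a = -850/1524 - 1725/938 = -850*1/1524 - 1725*1/938 = -425/762 - 1725/938 = -428275/178689 ≈ -2.3968)
a + I = -428275/178689 + 87 = 15117668/178689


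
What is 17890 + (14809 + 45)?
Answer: 32744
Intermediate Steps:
17890 + (14809 + 45) = 17890 + 14854 = 32744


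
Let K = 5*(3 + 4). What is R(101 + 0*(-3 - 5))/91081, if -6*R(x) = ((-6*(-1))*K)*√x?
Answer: -35*√101/91081 ≈ -0.0038619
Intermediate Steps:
K = 35 (K = 5*7 = 35)
R(x) = -35*√x (R(x) = --6*(-1)*35*√x/6 = -6*35*√x/6 = -35*√x)
R(101 + 0*(-3 - 5))/91081 = -35*√(101 + 0*(-3 - 5))/91081 = -35*√(101 + 0*(-8))*(1/91081) = -35*√(101 + 0)*(1/91081) = -35*√101*(1/91081) = -35*√101/91081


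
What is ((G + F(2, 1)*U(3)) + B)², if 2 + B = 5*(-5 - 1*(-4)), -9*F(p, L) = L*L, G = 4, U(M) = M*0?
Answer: 9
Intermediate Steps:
U(M) = 0
F(p, L) = -L²/9 (F(p, L) = -L*L/9 = -L²/9)
B = -7 (B = -2 + 5*(-5 - 1*(-4)) = -2 + 5*(-5 + 4) = -2 + 5*(-1) = -2 - 5 = -7)
((G + F(2, 1)*U(3)) + B)² = ((4 - ⅑*1²*0) - 7)² = ((4 - ⅑*1*0) - 7)² = ((4 - ⅑*0) - 7)² = ((4 + 0) - 7)² = (4 - 7)² = (-3)² = 9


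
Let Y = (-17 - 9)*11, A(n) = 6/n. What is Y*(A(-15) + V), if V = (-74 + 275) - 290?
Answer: 127842/5 ≈ 25568.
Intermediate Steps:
V = -89 (V = 201 - 290 = -89)
Y = -286 (Y = -26*11 = -286)
Y*(A(-15) + V) = -286*(6/(-15) - 89) = -286*(6*(-1/15) - 89) = -286*(-2/5 - 89) = -286*(-447/5) = 127842/5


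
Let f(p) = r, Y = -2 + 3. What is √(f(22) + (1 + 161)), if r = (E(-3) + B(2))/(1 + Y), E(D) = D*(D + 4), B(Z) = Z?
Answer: √646/2 ≈ 12.708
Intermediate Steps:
E(D) = D*(4 + D)
Y = 1
r = -½ (r = (-3*(4 - 3) + 2)/(1 + 1) = (-3*1 + 2)/2 = (-3 + 2)*(½) = -1*½ = -½ ≈ -0.50000)
f(p) = -½
√(f(22) + (1 + 161)) = √(-½ + (1 + 161)) = √(-½ + 162) = √(323/2) = √646/2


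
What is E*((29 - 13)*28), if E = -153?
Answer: -68544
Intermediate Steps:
E*((29 - 13)*28) = -153*(29 - 13)*28 = -2448*28 = -153*448 = -68544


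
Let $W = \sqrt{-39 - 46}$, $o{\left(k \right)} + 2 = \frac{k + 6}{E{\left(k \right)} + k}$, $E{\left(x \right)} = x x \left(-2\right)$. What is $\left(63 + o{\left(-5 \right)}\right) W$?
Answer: $\frac{3354 i \sqrt{85}}{55} \approx 562.22 i$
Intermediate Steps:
$E{\left(x \right)} = - 2 x^{2}$ ($E{\left(x \right)} = x^{2} \left(-2\right) = - 2 x^{2}$)
$o{\left(k \right)} = -2 + \frac{6 + k}{k - 2 k^{2}}$ ($o{\left(k \right)} = -2 + \frac{k + 6}{- 2 k^{2} + k} = -2 + \frac{6 + k}{k - 2 k^{2}}$)
$W = i \sqrt{85}$ ($W = \sqrt{-85} = i \sqrt{85} \approx 9.2195 i$)
$\left(63 + o{\left(-5 \right)}\right) W = \left(63 + \frac{-6 - 5 - 4 \left(-5\right)^{2}}{\left(-5\right) \left(-1 + 2 \left(-5\right)\right)}\right) i \sqrt{85} = \left(63 - \frac{-6 - 5 - 100}{5 \left(-1 - 10\right)}\right) i \sqrt{85} = \left(63 - \frac{-6 - 5 - 100}{5 \left(-11\right)}\right) i \sqrt{85} = \left(63 - \left(- \frac{1}{55}\right) \left(-111\right)\right) i \sqrt{85} = \left(63 - \frac{111}{55}\right) i \sqrt{85} = \frac{3354 i \sqrt{85}}{55}$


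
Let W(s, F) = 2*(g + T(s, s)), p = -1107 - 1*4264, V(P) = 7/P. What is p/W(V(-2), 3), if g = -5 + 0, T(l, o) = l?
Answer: 5371/17 ≈ 315.94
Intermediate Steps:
g = -5
p = -5371 (p = -1107 - 4264 = -5371)
W(s, F) = -10 + 2*s (W(s, F) = 2*(-5 + s) = -10 + 2*s)
p/W(V(-2), 3) = -5371/(-10 + 2*(7/(-2))) = -5371/(-10 + 2*(7*(-1/2))) = -5371/(-10 + 2*(-7/2)) = -5371/(-10 - 7) = -5371/(-17) = -5371*(-1/17) = 5371/17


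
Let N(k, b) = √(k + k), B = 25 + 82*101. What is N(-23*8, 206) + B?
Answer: 8307 + 4*I*√23 ≈ 8307.0 + 19.183*I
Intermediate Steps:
B = 8307 (B = 25 + 8282 = 8307)
N(k, b) = √2*√k (N(k, b) = √(2*k) = √2*√k)
N(-23*8, 206) + B = √2*√(-23*8) + 8307 = √2*√(-184) + 8307 = √2*(2*I*√46) + 8307 = 4*I*√23 + 8307 = 8307 + 4*I*√23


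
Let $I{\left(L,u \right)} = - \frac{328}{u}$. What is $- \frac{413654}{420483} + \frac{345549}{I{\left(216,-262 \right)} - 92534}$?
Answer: $- \frac{24048196822537}{5097006624570} \approx -4.7181$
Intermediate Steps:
$I{\left(L,u \right)} = - \frac{328}{u}$
$- \frac{413654}{420483} + \frac{345549}{I{\left(216,-262 \right)} - 92534} = - \frac{413654}{420483} + \frac{345549}{- \frac{328}{-262} - 92534} = \left(-413654\right) \frac{1}{420483} + \frac{345549}{\left(-328\right) \left(- \frac{1}{262}\right) - 92534} = - \frac{413654}{420483} + \frac{345549}{\frac{164}{131} - 92534} = - \frac{413654}{420483} + \frac{345549}{- \frac{12121790}{131}} = - \frac{413654}{420483} + 345549 \left(- \frac{131}{12121790}\right) = - \frac{413654}{420483} - \frac{45266919}{12121790} = - \frac{24048196822537}{5097006624570}$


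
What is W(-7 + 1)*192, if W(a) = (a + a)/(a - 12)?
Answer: 128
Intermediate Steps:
W(a) = 2*a/(-12 + a) (W(a) = (2*a)/(-12 + a) = 2*a/(-12 + a))
W(-7 + 1)*192 = (2*(-7 + 1)/(-12 + (-7 + 1)))*192 = (2*(-6)/(-12 - 6))*192 = (2*(-6)/(-18))*192 = (2*(-6)*(-1/18))*192 = (2/3)*192 = 128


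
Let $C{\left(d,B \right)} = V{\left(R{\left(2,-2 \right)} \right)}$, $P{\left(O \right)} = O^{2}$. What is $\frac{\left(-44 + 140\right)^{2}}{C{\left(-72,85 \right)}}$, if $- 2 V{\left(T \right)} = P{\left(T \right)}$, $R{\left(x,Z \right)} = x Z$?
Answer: $-1152$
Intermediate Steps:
$R{\left(x,Z \right)} = Z x$
$V{\left(T \right)} = - \frac{T^{2}}{2}$
$C{\left(d,B \right)} = -8$ ($C{\left(d,B \right)} = - \frac{\left(\left(-2\right) 2\right)^{2}}{2} = - \frac{\left(-4\right)^{2}}{2} = \left(- \frac{1}{2}\right) 16 = -8$)
$\frac{\left(-44 + 140\right)^{2}}{C{\left(-72,85 \right)}} = \frac{\left(-44 + 140\right)^{2}}{-8} = 96^{2} \left(- \frac{1}{8}\right) = 9216 \left(- \frac{1}{8}\right) = -1152$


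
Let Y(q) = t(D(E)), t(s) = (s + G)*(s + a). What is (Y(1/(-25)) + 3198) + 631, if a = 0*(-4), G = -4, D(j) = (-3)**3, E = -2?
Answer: 4666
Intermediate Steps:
D(j) = -27
a = 0
t(s) = s*(-4 + s) (t(s) = (s - 4)*(s + 0) = (-4 + s)*s = s*(-4 + s))
Y(q) = 837 (Y(q) = -27*(-4 - 27) = -27*(-31) = 837)
(Y(1/(-25)) + 3198) + 631 = (837 + 3198) + 631 = 4035 + 631 = 4666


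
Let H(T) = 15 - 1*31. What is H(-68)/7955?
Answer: -16/7955 ≈ -0.0020113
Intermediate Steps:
H(T) = -16 (H(T) = 15 - 31 = -16)
H(-68)/7955 = -16/7955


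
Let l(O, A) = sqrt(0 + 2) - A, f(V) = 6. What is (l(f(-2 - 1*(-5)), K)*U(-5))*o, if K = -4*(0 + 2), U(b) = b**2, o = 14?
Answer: 2800 + 350*sqrt(2) ≈ 3295.0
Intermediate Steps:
K = -8 (K = -4*2 = -8)
l(O, A) = sqrt(2) - A
(l(f(-2 - 1*(-5)), K)*U(-5))*o = ((sqrt(2) - 1*(-8))*(-5)**2)*14 = ((sqrt(2) + 8)*25)*14 = ((8 + sqrt(2))*25)*14 = (200 + 25*sqrt(2))*14 = 2800 + 350*sqrt(2)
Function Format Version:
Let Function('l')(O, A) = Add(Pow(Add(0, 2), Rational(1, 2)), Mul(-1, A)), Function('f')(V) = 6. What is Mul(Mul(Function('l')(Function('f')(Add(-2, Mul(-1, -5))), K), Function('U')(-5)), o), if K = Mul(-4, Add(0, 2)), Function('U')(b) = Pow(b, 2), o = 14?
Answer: Add(2800, Mul(350, Pow(2, Rational(1, 2)))) ≈ 3295.0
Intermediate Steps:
K = -8 (K = Mul(-4, 2) = -8)
Function('l')(O, A) = Add(Pow(2, Rational(1, 2)), Mul(-1, A))
Mul(Mul(Function('l')(Function('f')(Add(-2, Mul(-1, -5))), K), Function('U')(-5)), o) = Mul(Mul(Add(Pow(2, Rational(1, 2)), Mul(-1, -8)), Pow(-5, 2)), 14) = Mul(Mul(Add(Pow(2, Rational(1, 2)), 8), 25), 14) = Mul(Mul(Add(8, Pow(2, Rational(1, 2))), 25), 14) = Mul(Add(200, Mul(25, Pow(2, Rational(1, 2)))), 14) = Add(2800, Mul(350, Pow(2, Rational(1, 2))))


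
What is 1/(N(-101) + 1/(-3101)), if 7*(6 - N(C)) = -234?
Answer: 3101/122267 ≈ 0.025363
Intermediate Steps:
N(C) = 276/7 (N(C) = 6 - ⅐*(-234) = 6 + 234/7 = 276/7)
1/(N(-101) + 1/(-3101)) = 1/(276/7 + 1/(-3101)) = 1/(276/7 - 1/3101) = 1/(122267/3101) = 3101/122267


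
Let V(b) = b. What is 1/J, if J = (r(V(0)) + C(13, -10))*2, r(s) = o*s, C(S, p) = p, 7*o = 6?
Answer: -1/20 ≈ -0.050000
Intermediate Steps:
o = 6/7 (o = (⅐)*6 = 6/7 ≈ 0.85714)
r(s) = 6*s/7
J = -20 (J = ((6/7)*0 - 10)*2 = (0 - 10)*2 = -10*2 = -20)
1/J = 1/(-20) = -1/20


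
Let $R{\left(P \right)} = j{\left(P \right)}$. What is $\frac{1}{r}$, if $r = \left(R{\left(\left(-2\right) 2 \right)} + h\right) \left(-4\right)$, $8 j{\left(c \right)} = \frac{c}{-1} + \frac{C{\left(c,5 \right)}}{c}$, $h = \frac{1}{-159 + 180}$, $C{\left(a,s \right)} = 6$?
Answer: $- \frac{84}{121} \approx -0.69421$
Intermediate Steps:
$h = \frac{1}{21} \approx 0.047619$
$j{\left(c \right)} = - \frac{c}{8} + \frac{3}{4 c}$ ($j{\left(c \right)} = \frac{\frac{c}{-1} + \frac{6}{c}}{8} = \frac{c \left(-1\right) + \frac{6}{c}}{8} = \frac{- c + \frac{6}{c}}{8} = - \frac{c}{8} + \frac{3}{4 c}$)
$R{\left(P \right)} = \frac{6 - P^{2}}{8 P}$
$r = - \frac{121}{84}$ ($r = \left(\frac{6 - \left(\left(-2\right) 2\right)^{2}}{8 \left(\left(-2\right) 2\right)} + \frac{1}{21}\right) \left(-4\right) = \left(\frac{6 - \left(-4\right)^{2}}{8 \left(-4\right)} + \frac{1}{21}\right) \left(-4\right) = \left(\frac{1}{8} \left(- \frac{1}{4}\right) \left(6 - 16\right) + \frac{1}{21}\right) \left(-4\right) = \left(\frac{1}{8} \left(- \frac{1}{4}\right) \left(-10\right) + \frac{1}{21}\right) \left(-4\right) = \left(\frac{5}{16} + \frac{1}{21}\right) \left(-4\right) = \frac{121}{336} \left(-4\right) = - \frac{121}{84} \approx -1.4405$)
$\frac{1}{r} = \frac{1}{- \frac{121}{84}} = - \frac{84}{121}$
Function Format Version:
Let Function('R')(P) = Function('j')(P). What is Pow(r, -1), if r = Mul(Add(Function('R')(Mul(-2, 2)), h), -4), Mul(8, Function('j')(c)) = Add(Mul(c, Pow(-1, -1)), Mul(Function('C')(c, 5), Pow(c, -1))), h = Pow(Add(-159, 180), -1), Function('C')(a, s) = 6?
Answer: Rational(-84, 121) ≈ -0.69421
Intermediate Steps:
h = Rational(1, 21) (h = Pow(21, -1) = Rational(1, 21) ≈ 0.047619)
Function('j')(c) = Add(Mul(Rational(-1, 8), c), Mul(Rational(3, 4), Pow(c, -1))) (Function('j')(c) = Mul(Rational(1, 8), Add(Mul(c, Pow(-1, -1)), Mul(6, Pow(c, -1)))) = Mul(Rational(1, 8), Add(Mul(c, -1), Mul(6, Pow(c, -1)))) = Mul(Rational(1, 8), Add(Mul(-1, c), Mul(6, Pow(c, -1)))) = Add(Mul(Rational(-1, 8), c), Mul(Rational(3, 4), Pow(c, -1))))
Function('R')(P) = Mul(Rational(1, 8), Pow(P, -1), Add(6, Mul(-1, Pow(P, 2))))
r = Rational(-121, 84) (r = Mul(Add(Mul(Rational(1, 8), Pow(Mul(-2, 2), -1), Add(6, Mul(-1, Pow(Mul(-2, 2), 2)))), Rational(1, 21)), -4) = Mul(Add(Mul(Rational(1, 8), Pow(-4, -1), Add(6, Mul(-1, Pow(-4, 2)))), Rational(1, 21)), -4) = Mul(Add(Mul(Rational(1, 8), Rational(-1, 4), Add(6, Mul(-1, 16))), Rational(1, 21)), -4) = Mul(Add(Mul(Rational(1, 8), Rational(-1, 4), Add(6, -16)), Rational(1, 21)), -4) = Mul(Add(Mul(Rational(1, 8), Rational(-1, 4), -10), Rational(1, 21)), -4) = Mul(Add(Rational(5, 16), Rational(1, 21)), -4) = Mul(Rational(121, 336), -4) = Rational(-121, 84) ≈ -1.4405)
Pow(r, -1) = Pow(Rational(-121, 84), -1) = Rational(-84, 121)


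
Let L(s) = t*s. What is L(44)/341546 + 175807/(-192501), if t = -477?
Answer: -32043194305/32873973273 ≈ -0.97473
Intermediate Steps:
L(s) = -477*s
L(44)/341546 + 175807/(-192501) = -477*44/341546 + 175807/(-192501) = -20988*1/341546 + 175807*(-1/192501) = -10494/170773 - 175807/192501 = -32043194305/32873973273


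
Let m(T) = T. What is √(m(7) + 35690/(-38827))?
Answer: √9167015873/38827 ≈ 2.4659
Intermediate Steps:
√(m(7) + 35690/(-38827)) = √(7 + 35690/(-38827)) = √(7 + 35690*(-1/38827)) = √(7 - 35690/38827) = √(236099/38827) = √9167015873/38827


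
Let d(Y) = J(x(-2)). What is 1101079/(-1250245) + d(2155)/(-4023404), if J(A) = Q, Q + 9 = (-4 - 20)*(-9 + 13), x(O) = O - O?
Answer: -632850625313/718605819140 ≈ -0.88066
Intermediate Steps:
x(O) = 0
Q = -105 (Q = -9 + (-4 - 20)*(-9 + 13) = -9 - 24*4 = -9 - 96 = -105)
J(A) = -105
d(Y) = -105
1101079/(-1250245) + d(2155)/(-4023404) = 1101079/(-1250245) - 105/(-4023404) = 1101079*(-1/1250245) - 105*(-1/4023404) = -1101079/1250245 + 15/574772 = -632850625313/718605819140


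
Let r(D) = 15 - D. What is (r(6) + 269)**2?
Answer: 77284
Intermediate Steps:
(r(6) + 269)**2 = ((15 - 1*6) + 269)**2 = ((15 - 6) + 269)**2 = (9 + 269)**2 = 278**2 = 77284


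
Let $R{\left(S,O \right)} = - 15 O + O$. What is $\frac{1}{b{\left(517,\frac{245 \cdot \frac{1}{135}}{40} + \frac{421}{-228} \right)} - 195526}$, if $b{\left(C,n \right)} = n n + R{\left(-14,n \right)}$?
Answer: $- \frac{421070400}{82318227481199} \approx -5.1152 \cdot 10^{-6}$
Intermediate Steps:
$R{\left(S,O \right)} = - 14 O$
$b{\left(C,n \right)} = n^{2} - 14 n$ ($b{\left(C,n \right)} = n n - 14 n = n^{2} - 14 n$)
$\frac{1}{b{\left(517,\frac{245 \cdot \frac{1}{135}}{40} + \frac{421}{-228} \right)} - 195526} = \frac{1}{\left(\frac{245 \cdot \frac{1}{135}}{40} + \frac{421}{-228}\right) \left(-14 + \left(\frac{245 \cdot \frac{1}{135}}{40} + \frac{421}{-228}\right)\right) - 195526} = \frac{1}{\left(245 \cdot \frac{1}{135} \cdot \frac{1}{40} + 421 \left(- \frac{1}{228}\right)\right) \left(-14 + \left(245 \cdot \frac{1}{135} \cdot \frac{1}{40} + 421 \left(- \frac{1}{228}\right)\right)\right) - 195526} = \frac{1}{\left(\frac{49}{27} \cdot \frac{1}{40} - \frac{421}{228}\right) \left(-14 + \left(\frac{49}{27} \cdot \frac{1}{40} - \frac{421}{228}\right)\right) - 195526} = \frac{1}{\left(\frac{49}{1080} - \frac{421}{228}\right) \left(-14 + \left(\frac{49}{1080} - \frac{421}{228}\right)\right) - 195526} = \frac{1}{- \frac{36959 \left(-14 - \frac{36959}{20520}\right)}{20520} - 195526} = \frac{1}{\left(- \frac{36959}{20520}\right) \left(- \frac{324239}{20520}\right) - 195526} = \frac{1}{\frac{11983549201}{421070400} - 195526} = \frac{1}{- \frac{82318227481199}{421070400}} = - \frac{421070400}{82318227481199}$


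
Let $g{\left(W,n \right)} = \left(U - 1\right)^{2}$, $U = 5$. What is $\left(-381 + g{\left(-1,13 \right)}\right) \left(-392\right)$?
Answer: $143080$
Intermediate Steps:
$g{\left(W,n \right)} = 16$ ($g{\left(W,n \right)} = \left(5 - 1\right)^{2} = 4^{2} = 16$)
$\left(-381 + g{\left(-1,13 \right)}\right) \left(-392\right) = \left(-381 + 16\right) \left(-392\right) = \left(-365\right) \left(-392\right) = 143080$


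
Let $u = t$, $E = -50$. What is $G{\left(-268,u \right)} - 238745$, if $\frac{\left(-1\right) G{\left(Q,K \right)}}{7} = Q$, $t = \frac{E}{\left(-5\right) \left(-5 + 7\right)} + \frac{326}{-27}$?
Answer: $-236869$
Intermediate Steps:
$t = - \frac{191}{27}$ ($t = - \frac{50}{\left(-5\right) \left(-5 + 7\right)} + \frac{326}{-27} = - \frac{50}{\left(-5\right) 2} + 326 \left(- \frac{1}{27}\right) = - \frac{50}{-10} - \frac{326}{27} = \left(-50\right) \left(- \frac{1}{10}\right) - \frac{326}{27} = 5 - \frac{326}{27} = - \frac{191}{27} \approx -7.0741$)
$u = - \frac{191}{27} \approx -7.0741$
$G{\left(Q,K \right)} = - 7 Q$
$G{\left(-268,u \right)} - 238745 = \left(-7\right) \left(-268\right) - 238745 = 1876 - 238745 = -236869$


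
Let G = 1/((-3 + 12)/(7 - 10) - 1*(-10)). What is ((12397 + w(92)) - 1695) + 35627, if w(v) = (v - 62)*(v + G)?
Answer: 343653/7 ≈ 49093.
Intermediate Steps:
G = ⅐ (G = 1/(9/(-3) + 10) = 1/(9*(-⅓) + 10) = 1/(-3 + 10) = 1/7 = ⅐ ≈ 0.14286)
w(v) = (-62 + v)*(⅐ + v) (w(v) = (v - 62)*(v + ⅐) = (-62 + v)*(⅐ + v))
((12397 + w(92)) - 1695) + 35627 = ((12397 + (-62/7 + 92² - 433/7*92)) - 1695) + 35627 = ((12397 + (-62/7 + 8464 - 39836/7)) - 1695) + 35627 = ((12397 + 19350/7) - 1695) + 35627 = (106129/7 - 1695) + 35627 = 94264/7 + 35627 = 343653/7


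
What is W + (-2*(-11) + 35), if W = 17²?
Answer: 346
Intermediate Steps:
W = 289
W + (-2*(-11) + 35) = 289 + (-2*(-11) + 35) = 289 + (22 + 35) = 289 + 57 = 346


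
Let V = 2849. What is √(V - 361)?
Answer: 2*√622 ≈ 49.880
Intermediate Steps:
√(V - 361) = √(2849 - 361) = √2488 = 2*√622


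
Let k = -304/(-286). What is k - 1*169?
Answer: -24015/143 ≈ -167.94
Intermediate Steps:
k = 152/143 (k = -304*(-1/286) = 152/143 ≈ 1.0629)
k - 1*169 = 152/143 - 1*169 = 152/143 - 169 = -24015/143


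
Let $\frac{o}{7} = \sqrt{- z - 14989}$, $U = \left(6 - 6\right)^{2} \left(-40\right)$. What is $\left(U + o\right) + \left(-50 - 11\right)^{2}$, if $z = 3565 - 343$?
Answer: $3721 + 7 i \sqrt{18211} \approx 3721.0 + 944.64 i$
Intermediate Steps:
$z = 3222$
$U = 0$ ($U = 0^{2} \left(-40\right) = 0 \left(-40\right) = 0$)
$o = 7 i \sqrt{18211}$ ($o = 7 \sqrt{\left(-1\right) 3222 - 14989} = 7 \sqrt{-3222 - 14989} = 7 \sqrt{-18211} = 7 i \sqrt{18211} \approx 944.64 i$)
$\left(U + o\right) + \left(-50 - 11\right)^{2} = \left(0 + 7 i \sqrt{18211}\right) + \left(-50 - 11\right)^{2} = 7 i \sqrt{18211} + \left(-61\right)^{2} = 7 i \sqrt{18211} + 3721 = 3721 + 7 i \sqrt{18211}$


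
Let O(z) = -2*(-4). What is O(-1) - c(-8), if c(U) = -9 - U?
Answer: 9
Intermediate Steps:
O(z) = 8
O(-1) - c(-8) = 8 - (-9 - 1*(-8)) = 8 - (-9 + 8) = 8 - 1*(-1) = 8 + 1 = 9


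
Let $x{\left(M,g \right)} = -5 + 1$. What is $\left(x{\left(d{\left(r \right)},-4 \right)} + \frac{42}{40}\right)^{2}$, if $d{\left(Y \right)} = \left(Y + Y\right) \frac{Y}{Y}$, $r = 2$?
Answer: $\frac{3481}{400} \approx 8.7025$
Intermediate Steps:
$d{\left(Y \right)} = 2 Y$ ($d{\left(Y \right)} = 2 Y 1 = 2 Y$)
$x{\left(M,g \right)} = -4$
$\left(x{\left(d{\left(r \right)},-4 \right)} + \frac{42}{40}\right)^{2} = \left(-4 + \frac{42}{40}\right)^{2} = \left(-4 + 42 \cdot \frac{1}{40}\right)^{2} = \left(-4 + \frac{21}{20}\right)^{2} = \left(- \frac{59}{20}\right)^{2} = \frac{3481}{400}$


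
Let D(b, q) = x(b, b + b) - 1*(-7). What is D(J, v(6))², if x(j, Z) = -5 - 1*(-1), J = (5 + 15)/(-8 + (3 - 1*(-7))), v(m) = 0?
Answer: 9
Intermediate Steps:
J = 10 (J = 20/(-8 + (3 + 7)) = 20/(-8 + 10) = 20/2 = 20*(½) = 10)
x(j, Z) = -4 (x(j, Z) = -5 + 1 = -4)
D(b, q) = 3 (D(b, q) = -4 - 1*(-7) = -4 + 7 = 3)
D(J, v(6))² = 3² = 9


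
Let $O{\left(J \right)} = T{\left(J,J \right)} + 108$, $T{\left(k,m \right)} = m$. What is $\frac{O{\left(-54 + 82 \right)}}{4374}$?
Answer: $\frac{68}{2187} \approx 0.031093$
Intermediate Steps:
$O{\left(J \right)} = 108 + J$ ($O{\left(J \right)} = J + 108 = 108 + J$)
$\frac{O{\left(-54 + 82 \right)}}{4374} = \frac{108 + \left(-54 + 82\right)}{4374} = \left(108 + 28\right) \frac{1}{4374} = 136 \cdot \frac{1}{4374} = \frac{68}{2187}$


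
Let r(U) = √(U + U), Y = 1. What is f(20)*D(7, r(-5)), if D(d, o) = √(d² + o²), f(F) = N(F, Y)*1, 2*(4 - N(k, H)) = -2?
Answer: 5*√39 ≈ 31.225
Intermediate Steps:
N(k, H) = 5 (N(k, H) = 4 - ½*(-2) = 4 + 1 = 5)
r(U) = √2*√U (r(U) = √(2*U) = √2*√U)
f(F) = 5 (f(F) = 5*1 = 5)
f(20)*D(7, r(-5)) = 5*√(7² + (√2*√(-5))²) = 5*√(49 + (√2*(I*√5))²) = 5*√(49 + (I*√10)²) = 5*√(49 - 10) = 5*√39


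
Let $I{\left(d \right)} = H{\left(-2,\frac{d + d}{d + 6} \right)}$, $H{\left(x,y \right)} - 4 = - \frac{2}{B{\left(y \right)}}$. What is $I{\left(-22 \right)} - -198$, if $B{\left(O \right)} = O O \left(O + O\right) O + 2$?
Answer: $\frac{3008938}{14897} \approx 201.98$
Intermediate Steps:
$B{\left(O \right)} = 2 + 2 O^{4}$ ($B{\left(O \right)} = O^{2} \cdot 2 O O + 2 = 2 O^{3} O + 2 = 2 O^{4} + 2 = 2 + 2 O^{4}$)
$H{\left(x,y \right)} = 4 - \frac{2}{2 + 2 y^{4}}$
$I{\left(d \right)} = \frac{3 + \frac{64 d^{4}}{\left(6 + d\right)^{4}}}{1 + \frac{16 d^{4}}{\left(6 + d\right)^{4}}}$ ($I{\left(d \right)} = \frac{3 + 4 \left(\frac{d + d}{d + 6}\right)^{4}}{1 + \left(\frac{d + d}{d + 6}\right)^{4}} = \frac{3 + 4 \left(\frac{2 d}{6 + d}\right)^{4}}{1 + \left(\frac{2 d}{6 + d}\right)^{4}} = \frac{3 + 4 \frac{16 d^{4}}{\left(6 + d\right)^{4}}}{1 + \frac{16 d^{4}}{\left(6 + d\right)^{4}}} = \frac{3 + \frac{64 d^{4}}{\left(6 + d\right)^{4}}}{1 + \frac{16 d^{4}}{\left(6 + d\right)^{4}}}$)
$I{\left(-22 \right)} - -198 = \frac{3 \left(6 - 22\right)^{4} + 64 \left(-22\right)^{4}}{\left(6 - 22\right)^{4} + 16 \left(-22\right)^{4}} - -198 = \frac{3 \left(-16\right)^{4} + 64 \cdot 234256}{\left(-16\right)^{4} + 16 \cdot 234256} + 198 = \frac{3 \cdot 65536 + 14992384}{65536 + 3748096} + 198 = \frac{196608 + 14992384}{3813632} + 198 = \frac{1}{3813632} \cdot 15188992 + 198 = \frac{59332}{14897} + 198 = \frac{3008938}{14897}$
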